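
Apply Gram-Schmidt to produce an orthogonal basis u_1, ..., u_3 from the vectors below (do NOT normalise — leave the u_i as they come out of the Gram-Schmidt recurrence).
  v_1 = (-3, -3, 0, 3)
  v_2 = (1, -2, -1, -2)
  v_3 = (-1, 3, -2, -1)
Orthogonal basis:
  u_1 = (-3, -3, 0, 3)
  u_2 = (2/3, -7/3, -1, -5/3)
  u_3 = (-50/29, 30/29, -70/29, -20/29)

Apply the Gram-Schmidt recurrence
  u_1 = v_1
  u_i = v_i − Σ_{j<i} ((v_i · u_j) / (u_j · u_j)) · u_j.

Step by step this gives:
  u_1 = (-3, -3, 0, 3)
  u_2 = (2/3, -7/3, -1, -5/3)
  u_3 = (-50/29, 30/29, -70/29, -20/29)

Orthogonality check:
  u_2 · u_1 = 0 (should be 0)
  u_3 · u_1 = 0 (should be 0)
  u_3 · u_2 = 0 (should be 0)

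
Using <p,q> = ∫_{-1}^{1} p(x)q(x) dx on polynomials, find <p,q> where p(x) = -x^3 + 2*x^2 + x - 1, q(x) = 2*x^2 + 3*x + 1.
<p,q> = 2/5

Expand the product: p(x)·q(x) = -2*x^5 + x^4 + 7*x^3 + 3*x^2 - 2*x - 1.
∫_{-1}^{1} of each monomial x^k gives [2/(k+1) if k even, 0 if k odd]. Integrating term-by-term (or equivalently evaluating the antiderivative F(x) = -x^6/3 + x^5/5 + 7*x^4/4 + x^3 - x^2 - x at the endpoints):
  F(1) − F(−1) = 37/60 − (13/60) = 2/5.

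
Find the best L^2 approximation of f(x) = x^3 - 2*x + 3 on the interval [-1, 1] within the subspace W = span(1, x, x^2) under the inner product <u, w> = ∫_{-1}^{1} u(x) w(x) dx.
g(x) = 3 - 7*x/5

The best approximation g ∈ W is the orthogonal projection of f onto W. Writing g = a_0 + a_1 x + a_2 x^2, the coefficients solve the normal equations G · a = b where
  G_{ij} = <φ_i, φ_j> and b_i = <f, φ_i>, with φ_0 = 1, φ_1 = x, φ_2 = x^2.
G =
  [2, 0, 2/3]
  [0, 2/3, 0]
  [2/3, 0, 2/5],
b = (6, -14/15, 2).
Solving gives a_0 = 3, a_1 = -7/5, a_2 = 0, so
  g(x) = 3 - 7*x/5.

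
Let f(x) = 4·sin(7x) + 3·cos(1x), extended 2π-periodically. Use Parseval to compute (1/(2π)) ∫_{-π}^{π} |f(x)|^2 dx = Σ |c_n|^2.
Σ |c_n|^2 = 25/2

Expand |f|^2 and use orthogonality of {sin(nx), cos(mx)} on [-π, π]:
  ∫_{-π}^{π} sin(nx)^2 dx = π, ∫ cos(mx)^2 dx = π, and cross terms integrate to 0.
So ∫_{-π}^{π} f(x)^2 dx = 4^2 · π + 3^2 · π = (16 + 9)π.
Divide by 2π: (16 + 9)/2 = 25/2.
By Parseval, this equals Σ |c_n|^2.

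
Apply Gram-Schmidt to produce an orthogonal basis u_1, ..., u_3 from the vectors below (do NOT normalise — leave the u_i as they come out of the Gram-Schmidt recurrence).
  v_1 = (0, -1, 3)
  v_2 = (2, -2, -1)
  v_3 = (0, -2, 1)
Orthogonal basis:
  u_1 = (0, -1, 3)
  u_2 = (2, -21/10, -7/10)
  u_3 = (-70/89, -60/89, -20/89)

Apply the Gram-Schmidt recurrence
  u_1 = v_1
  u_i = v_i − Σ_{j<i} ((v_i · u_j) / (u_j · u_j)) · u_j.

Step by step this gives:
  u_1 = (0, -1, 3)
  u_2 = (2, -21/10, -7/10)
  u_3 = (-70/89, -60/89, -20/89)

Orthogonality check:
  u_2 · u_1 = 0 (should be 0)
  u_3 · u_1 = 0 (should be 0)
  u_3 · u_2 = 0 (should be 0)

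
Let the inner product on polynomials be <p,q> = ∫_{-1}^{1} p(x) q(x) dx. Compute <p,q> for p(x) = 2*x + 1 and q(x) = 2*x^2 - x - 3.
<p,q> = -6

Expand the product: p(x)·q(x) = 4*x^3 - 7*x - 3.
∫_{-1}^{1} of each monomial x^k gives [2/(k+1) if k even, 0 if k odd]. Integrating term-by-term (or equivalently evaluating the antiderivative F(x) = x^4 - 7*x^2/2 - 3*x at the endpoints):
  F(1) − F(−1) = -11/2 − (1/2) = -6.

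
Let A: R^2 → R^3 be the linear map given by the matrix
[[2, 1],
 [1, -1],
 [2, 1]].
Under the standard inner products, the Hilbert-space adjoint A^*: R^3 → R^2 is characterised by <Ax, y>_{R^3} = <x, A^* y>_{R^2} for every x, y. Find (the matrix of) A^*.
A^* = A^T =
[[2, 1, 2],
 [1, -1, 1]]

For real matrices with standard dot products, the defining identity <Ax, y> = <x, A^* y> gives (Ax)^T y = x^T (A^*) y, i.e. x^T A^T y = x^T (A^*) y. Since this holds for all x, y, we must have A^* = A^T. Therefore
A^* =
[[2, 1, 2],
 [1, -1, 1]].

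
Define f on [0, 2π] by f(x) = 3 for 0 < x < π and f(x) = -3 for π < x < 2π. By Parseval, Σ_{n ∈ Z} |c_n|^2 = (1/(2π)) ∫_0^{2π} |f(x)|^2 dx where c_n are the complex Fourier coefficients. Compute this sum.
Σ |c_n|^2 = 9

Parseval equates the L^2 energy of f (normalised by 1/(2π)) with the ℓ^2 sum of its Fourier coefficients: (1/(2π)) ∫_0^{2π} |f|^2 = Σ |c_n|^2.
Compute the left side: (1/(2π)) [∫_0^π 3^2 dx + ∫_π^{2π} (-3)^2 dx] = (1/(2π)) · (9π + 9π) = (9 + 9)/2 = 9.
So Σ_{n ∈ Z} |c_n|^2 = 9.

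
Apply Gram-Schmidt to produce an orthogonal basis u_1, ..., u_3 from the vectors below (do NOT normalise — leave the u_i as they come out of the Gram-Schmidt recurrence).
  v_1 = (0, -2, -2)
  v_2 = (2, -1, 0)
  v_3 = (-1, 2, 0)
Orthogonal basis:
  u_1 = (0, -2, -2)
  u_2 = (2, -1/2, 1/2)
  u_3 = (1/3, 2/3, -2/3)

Apply the Gram-Schmidt recurrence
  u_1 = v_1
  u_i = v_i − Σ_{j<i} ((v_i · u_j) / (u_j · u_j)) · u_j.

Step by step this gives:
  u_1 = (0, -2, -2)
  u_2 = (2, -1/2, 1/2)
  u_3 = (1/3, 2/3, -2/3)

Orthogonality check:
  u_2 · u_1 = 0 (should be 0)
  u_3 · u_1 = 0 (should be 0)
  u_3 · u_2 = 0 (should be 0)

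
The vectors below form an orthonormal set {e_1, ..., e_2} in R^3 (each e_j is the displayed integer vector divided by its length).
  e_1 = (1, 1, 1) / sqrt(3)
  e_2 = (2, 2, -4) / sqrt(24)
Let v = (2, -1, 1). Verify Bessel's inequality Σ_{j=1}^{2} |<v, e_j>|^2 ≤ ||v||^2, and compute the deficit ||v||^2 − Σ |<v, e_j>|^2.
Σ |<v, e_j>|^2 = 3/2; ||v||^2 = 6; deficit = 9/2

Write each e_j = u_j / sqrt(<u_j, u_j>) where u_j is the displayed integer vector. Then <v, e_j> = <v, u_j> / sqrt(<u_j, u_j>), so |<v, e_j>|^2 = <v, u_j>^2 / <u_j, u_j>.
Coefficients: <v, e_1> = 2/sqrt(3), <v, e_2> = -2/sqrt(24).
Square and sum: Σ |<v, e_j>|^2 = 3/2.
Compute ||v||^2 = v·v = 6.
Deficit = 6 − 3/2 = 9/2 ≥ 0, confirming Bessel's inequality. (The deficit equals ||v − Σ <v,e_j> e_j||^2, the squared distance from v to span{e_j}.)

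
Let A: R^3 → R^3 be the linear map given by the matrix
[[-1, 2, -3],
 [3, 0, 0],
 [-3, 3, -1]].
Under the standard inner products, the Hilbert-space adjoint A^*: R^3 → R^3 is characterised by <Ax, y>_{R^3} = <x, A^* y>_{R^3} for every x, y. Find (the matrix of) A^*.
A^* = A^T =
[[-1, 3, -3],
 [2, 0, 3],
 [-3, 0, -1]]

For real matrices with standard dot products, the defining identity <Ax, y> = <x, A^* y> gives (Ax)^T y = x^T (A^*) y, i.e. x^T A^T y = x^T (A^*) y. Since this holds for all x, y, we must have A^* = A^T. Therefore
A^* =
[[-1, 3, -3],
 [2, 0, 3],
 [-3, 0, -1]].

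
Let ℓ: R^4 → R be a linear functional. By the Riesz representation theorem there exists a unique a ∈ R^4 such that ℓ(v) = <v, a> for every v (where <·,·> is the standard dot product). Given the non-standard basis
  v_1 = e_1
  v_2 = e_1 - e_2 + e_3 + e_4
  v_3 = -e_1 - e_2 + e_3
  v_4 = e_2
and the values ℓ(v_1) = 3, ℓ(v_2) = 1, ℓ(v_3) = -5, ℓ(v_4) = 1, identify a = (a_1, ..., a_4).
a = (3, 1, -1, 0)

Write a = (a_1, ..., a_4) in the standard basis. For each basis vector v_i, ℓ(v_i) = <v_i, a> is a linear equation in the a_j's. Collect the n equations into a matrix system V a = ℓ, where row i of V is v_i (expressed in the standard basis). Since V is invertible (lower-triangular with 1s on the diagonal, up to permutation), solve by back-substitution:
  V =
[[1, 0, 0, 0],
 [1, -1, 1, 1],
 [-1, -1, 1, 0],
 [0, 1, 0, 0]]
  V a = (3, 1, -5, 1)
Solving gives a = (3, 1, -1, 0).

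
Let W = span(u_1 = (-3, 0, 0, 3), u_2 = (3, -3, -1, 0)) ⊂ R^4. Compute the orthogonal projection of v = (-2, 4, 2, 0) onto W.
proj_W(v) = (-80/29, 102/29, 34/29, -22/29)

Set up U = [u_1 | ... | u_2] ∈ R^(4×2). The projector onto W = col(U) is P = U (U^T U)^(-1) U^T.
Compute U^T U =
  [18, -9]
  [-9, 19],
and U^T v = (6, -20).
Solve U^T U · c = U^T v for the coefficients: c = (-22/87, -34/29). The projection is proj_W(v) = U c.
Check: (v - proj_W(v)) · u_1 = 0  (should be 0).
Check: (v - proj_W(v)) · u_2 = 0  (should be 0).
Result: proj_W(v) = (-80/29, 102/29, 34/29, -22/29).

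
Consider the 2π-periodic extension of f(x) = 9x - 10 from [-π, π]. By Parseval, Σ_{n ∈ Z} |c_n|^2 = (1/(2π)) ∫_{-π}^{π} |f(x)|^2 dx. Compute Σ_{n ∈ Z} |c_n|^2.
Σ |c_n|^2 = 27π^2 + 100

Expand and integrate term by term over [-π, π]:
  ∫ (9x)^2 dx = 81·(2π^3/3); ∫ 2·9·(-10)·x dx = 0 (odd integrand); ∫ (-10)^2 dx = 100·2π.
So (1/(2π)) ∫_{-π}^{π} (9x - 10)^2 dx = 81π^2/3 + 100 = 27π^2 + 100.
Parseval ⇒ Σ |c_n|^2 = 27π^2 + 100.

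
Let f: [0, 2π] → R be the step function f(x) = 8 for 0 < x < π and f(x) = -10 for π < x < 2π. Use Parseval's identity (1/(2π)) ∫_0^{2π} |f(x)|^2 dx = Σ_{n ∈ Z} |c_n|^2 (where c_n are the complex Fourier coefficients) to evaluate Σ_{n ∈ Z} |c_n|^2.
Σ |c_n|^2 = 82

Parseval equates the L^2 energy of f (normalised by 1/(2π)) with the ℓ^2 sum of its Fourier coefficients: (1/(2π)) ∫_0^{2π} |f|^2 = Σ |c_n|^2.
Compute the left side: (1/(2π)) [∫_0^π 8^2 dx + ∫_π^{2π} (-10)^2 dx] = (1/(2π)) · (64π + 100π) = (64 + 100)/2 = 82.
So Σ_{n ∈ Z} |c_n|^2 = 82.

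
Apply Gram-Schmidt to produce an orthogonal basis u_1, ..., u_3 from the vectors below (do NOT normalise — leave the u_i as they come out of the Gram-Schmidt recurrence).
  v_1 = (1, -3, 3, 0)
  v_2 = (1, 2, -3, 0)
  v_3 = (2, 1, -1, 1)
Orthogonal basis:
  u_1 = (1, -3, 3, 0)
  u_2 = (33/19, -4/19, -15/19, 0)
  u_3 = (3/10, 3/5, 1/2, 1)

Apply the Gram-Schmidt recurrence
  u_1 = v_1
  u_i = v_i − Σ_{j<i} ((v_i · u_j) / (u_j · u_j)) · u_j.

Step by step this gives:
  u_1 = (1, -3, 3, 0)
  u_2 = (33/19, -4/19, -15/19, 0)
  u_3 = (3/10, 3/5, 1/2, 1)

Orthogonality check:
  u_2 · u_1 = 0 (should be 0)
  u_3 · u_1 = 0 (should be 0)
  u_3 · u_2 = 0 (should be 0)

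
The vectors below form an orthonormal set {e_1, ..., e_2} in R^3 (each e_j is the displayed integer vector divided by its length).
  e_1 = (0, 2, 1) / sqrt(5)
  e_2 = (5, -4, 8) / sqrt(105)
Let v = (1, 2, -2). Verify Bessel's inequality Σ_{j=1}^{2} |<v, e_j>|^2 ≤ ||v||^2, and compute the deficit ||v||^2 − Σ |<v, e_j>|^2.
Σ |<v, e_j>|^2 = 89/21; ||v||^2 = 9; deficit = 100/21

Write each e_j = u_j / sqrt(<u_j, u_j>) where u_j is the displayed integer vector. Then <v, e_j> = <v, u_j> / sqrt(<u_j, u_j>), so |<v, e_j>|^2 = <v, u_j>^2 / <u_j, u_j>.
Coefficients: <v, e_1> = 2/sqrt(5), <v, e_2> = -19/sqrt(105).
Square and sum: Σ |<v, e_j>|^2 = 89/21.
Compute ||v||^2 = v·v = 9.
Deficit = 9 − 89/21 = 100/21 ≥ 0, confirming Bessel's inequality. (The deficit equals ||v − Σ <v,e_j> e_j||^2, the squared distance from v to span{e_j}.)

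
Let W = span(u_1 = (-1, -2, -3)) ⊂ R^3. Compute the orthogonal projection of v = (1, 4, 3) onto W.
proj_W(v) = (9/7, 18/7, 27/7)

Set up U = [u_1 | ... | u_1] ∈ R^(3×1). The projector onto W = col(U) is P = U (U^T U)^(-1) U^T.
Compute U^T U =
  [14],
and U^T v = (-18).
Solve U^T U · c = U^T v for the coefficients: c = (-9/7). The projection is proj_W(v) = U c.
Check: (v - proj_W(v)) · u_1 = 0  (should be 0).
Result: proj_W(v) = (9/7, 18/7, 27/7).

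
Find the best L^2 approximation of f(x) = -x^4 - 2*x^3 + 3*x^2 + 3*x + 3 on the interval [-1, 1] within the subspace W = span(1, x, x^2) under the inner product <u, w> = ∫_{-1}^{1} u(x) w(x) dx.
g(x) = 15*x^2/7 + 9*x/5 + 108/35

The best approximation g ∈ W is the orthogonal projection of f onto W. Writing g = a_0 + a_1 x + a_2 x^2, the coefficients solve the normal equations G · a = b where
  G_{ij} = <φ_i, φ_j> and b_i = <f, φ_i>, with φ_0 = 1, φ_1 = x, φ_2 = x^2.
G =
  [2, 0, 2/3]
  [0, 2/3, 0]
  [2/3, 0, 2/5],
b = (38/5, 6/5, 102/35).
Solving gives a_0 = 108/35, a_1 = 9/5, a_2 = 15/7, so
  g(x) = 15*x^2/7 + 9*x/5 + 108/35.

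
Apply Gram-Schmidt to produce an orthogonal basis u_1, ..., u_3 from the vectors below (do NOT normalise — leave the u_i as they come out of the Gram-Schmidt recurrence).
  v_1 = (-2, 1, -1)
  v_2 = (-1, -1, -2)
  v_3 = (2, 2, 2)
Orthogonal basis:
  u_1 = (-2, 1, -1)
  u_2 = (0, -3/2, -3/2)
  u_3 = (2/3, 2/3, -2/3)

Apply the Gram-Schmidt recurrence
  u_1 = v_1
  u_i = v_i − Σ_{j<i} ((v_i · u_j) / (u_j · u_j)) · u_j.

Step by step this gives:
  u_1 = (-2, 1, -1)
  u_2 = (0, -3/2, -3/2)
  u_3 = (2/3, 2/3, -2/3)

Orthogonality check:
  u_2 · u_1 = 0 (should be 0)
  u_3 · u_1 = 0 (should be 0)
  u_3 · u_2 = 0 (should be 0)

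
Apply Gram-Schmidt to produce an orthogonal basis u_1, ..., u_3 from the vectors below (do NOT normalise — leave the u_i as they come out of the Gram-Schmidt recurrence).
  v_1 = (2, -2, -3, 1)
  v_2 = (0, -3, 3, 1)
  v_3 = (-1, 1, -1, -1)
Orthogonal basis:
  u_1 = (2, -2, -3, 1)
  u_2 = (2/9, -29/9, 8/3, 10/9)
  u_3 = (-9/13, -6/13, -4/13, -6/13)

Apply the Gram-Schmidt recurrence
  u_1 = v_1
  u_i = v_i − Σ_{j<i} ((v_i · u_j) / (u_j · u_j)) · u_j.

Step by step this gives:
  u_1 = (2, -2, -3, 1)
  u_2 = (2/9, -29/9, 8/3, 10/9)
  u_3 = (-9/13, -6/13, -4/13, -6/13)

Orthogonality check:
  u_2 · u_1 = 0 (should be 0)
  u_3 · u_1 = 0 (should be 0)
  u_3 · u_2 = 0 (should be 0)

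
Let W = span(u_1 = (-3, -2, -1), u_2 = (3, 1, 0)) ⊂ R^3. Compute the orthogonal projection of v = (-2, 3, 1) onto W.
proj_W(v) = (-30/19, 33/19, 43/19)

Set up U = [u_1 | ... | u_2] ∈ R^(3×2). The projector onto W = col(U) is P = U (U^T U)^(-1) U^T.
Compute U^T U =
  [14, -11]
  [-11, 10],
and U^T v = (-1, -3).
Solve U^T U · c = U^T v for the coefficients: c = (-43/19, -53/19). The projection is proj_W(v) = U c.
Check: (v - proj_W(v)) · u_1 = 0  (should be 0).
Check: (v - proj_W(v)) · u_2 = 0  (should be 0).
Result: proj_W(v) = (-30/19, 33/19, 43/19).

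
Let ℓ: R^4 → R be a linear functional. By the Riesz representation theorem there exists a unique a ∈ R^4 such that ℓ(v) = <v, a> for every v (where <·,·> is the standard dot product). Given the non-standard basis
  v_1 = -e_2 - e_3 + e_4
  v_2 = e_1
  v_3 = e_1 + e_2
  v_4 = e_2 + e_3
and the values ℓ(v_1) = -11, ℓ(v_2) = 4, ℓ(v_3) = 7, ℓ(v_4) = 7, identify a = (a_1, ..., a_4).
a = (4, 3, 4, -4)

Write a = (a_1, ..., a_4) in the standard basis. For each basis vector v_i, ℓ(v_i) = <v_i, a> is a linear equation in the a_j's. Collect the n equations into a matrix system V a = ℓ, where row i of V is v_i (expressed in the standard basis). Since V is invertible (lower-triangular with 1s on the diagonal, up to permutation), solve by back-substitution:
  V =
[[0, -1, -1, 1],
 [1, 0, 0, 0],
 [1, 1, 0, 0],
 [0, 1, 1, 0]]
  V a = (-11, 4, 7, 7)
Solving gives a = (4, 3, 4, -4).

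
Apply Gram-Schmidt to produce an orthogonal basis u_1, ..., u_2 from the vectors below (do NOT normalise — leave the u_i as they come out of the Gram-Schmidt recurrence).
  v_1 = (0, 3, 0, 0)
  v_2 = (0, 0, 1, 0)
Orthogonal basis:
  u_1 = (0, 3, 0, 0)
  u_2 = (0, 0, 1, 0)

Apply the Gram-Schmidt recurrence
  u_1 = v_1
  u_i = v_i − Σ_{j<i} ((v_i · u_j) / (u_j · u_j)) · u_j.

Step by step this gives:
  u_1 = (0, 3, 0, 0)
  u_2 = (0, 0, 1, 0)

Orthogonality check:
  u_2 · u_1 = 0 (should be 0)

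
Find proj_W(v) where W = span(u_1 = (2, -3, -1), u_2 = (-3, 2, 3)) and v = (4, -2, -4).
proj_W(v) = (318/83, -172/83, -342/83)

Set up U = [u_1 | ... | u_2] ∈ R^(3×2). The projector onto W = col(U) is P = U (U^T U)^(-1) U^T.
Compute U^T U =
  [14, -15]
  [-15, 22],
and U^T v = (18, -28).
Solve U^T U · c = U^T v for the coefficients: c = (-24/83, -122/83). The projection is proj_W(v) = U c.
Check: (v - proj_W(v)) · u_1 = 0  (should be 0).
Check: (v - proj_W(v)) · u_2 = 0  (should be 0).
Result: proj_W(v) = (318/83, -172/83, -342/83).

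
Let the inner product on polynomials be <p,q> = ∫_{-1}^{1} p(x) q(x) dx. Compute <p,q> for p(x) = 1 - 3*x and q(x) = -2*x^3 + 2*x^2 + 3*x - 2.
<p,q> = -94/15

Expand the product: p(x)·q(x) = 6*x^4 - 8*x^3 - 7*x^2 + 9*x - 2.
∫_{-1}^{1} of each monomial x^k gives [2/(k+1) if k even, 0 if k odd]. Integrating term-by-term (or equivalently evaluating the antiderivative F(x) = 6*x^5/5 - 2*x^4 - 7*x^3/3 + 9*x^2/2 - 2*x at the endpoints):
  F(1) − F(−1) = -19/30 − (169/30) = -94/15.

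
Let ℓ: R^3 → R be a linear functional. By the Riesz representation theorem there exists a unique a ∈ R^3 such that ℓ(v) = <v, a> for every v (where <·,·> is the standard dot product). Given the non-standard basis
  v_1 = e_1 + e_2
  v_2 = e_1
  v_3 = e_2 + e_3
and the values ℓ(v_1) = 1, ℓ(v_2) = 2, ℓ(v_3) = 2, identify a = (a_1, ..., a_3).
a = (2, -1, 3)

Write a = (a_1, ..., a_3) in the standard basis. For each basis vector v_i, ℓ(v_i) = <v_i, a> is a linear equation in the a_j's. Collect the n equations into a matrix system V a = ℓ, where row i of V is v_i (expressed in the standard basis). Since V is invertible (lower-triangular with 1s on the diagonal, up to permutation), solve by back-substitution:
  V =
[[1, 1, 0],
 [1, 0, 0],
 [0, 1, 1]]
  V a = (1, 2, 2)
Solving gives a = (2, -1, 3).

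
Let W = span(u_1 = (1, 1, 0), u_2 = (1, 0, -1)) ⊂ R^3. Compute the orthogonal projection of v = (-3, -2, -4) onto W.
proj_W(v) = (-4/3, -11/3, -7/3)

Set up U = [u_1 | ... | u_2] ∈ R^(3×2). The projector onto W = col(U) is P = U (U^T U)^(-1) U^T.
Compute U^T U =
  [2, 1]
  [1, 2],
and U^T v = (-5, 1).
Solve U^T U · c = U^T v for the coefficients: c = (-11/3, 7/3). The projection is proj_W(v) = U c.
Check: (v - proj_W(v)) · u_1 = 0  (should be 0).
Check: (v - proj_W(v)) · u_2 = 0  (should be 0).
Result: proj_W(v) = (-4/3, -11/3, -7/3).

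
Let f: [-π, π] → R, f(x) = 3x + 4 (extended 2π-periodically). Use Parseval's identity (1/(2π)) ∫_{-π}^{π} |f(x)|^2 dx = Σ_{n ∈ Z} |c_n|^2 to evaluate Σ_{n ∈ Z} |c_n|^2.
Σ |c_n|^2 = 3π^2 + 16

Expand and integrate term by term over [-π, π]:
  ∫ (3x)^2 dx = 9·(2π^3/3); ∫ 2·3·(4)·x dx = 0 (odd integrand); ∫ 4^2 dx = 16·2π.
So (1/(2π)) ∫_{-π}^{π} (3x + 4)^2 dx = 9π^2/3 + 16 = 3π^2 + 16.
Parseval ⇒ Σ |c_n|^2 = 3π^2 + 16.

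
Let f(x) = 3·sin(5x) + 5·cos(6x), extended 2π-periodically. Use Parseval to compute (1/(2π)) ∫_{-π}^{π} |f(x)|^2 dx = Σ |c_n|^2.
Σ |c_n|^2 = 17

Expand |f|^2 and use orthogonality of {sin(nx), cos(mx)} on [-π, π]:
  ∫_{-π}^{π} sin(nx)^2 dx = π, ∫ cos(mx)^2 dx = π, and cross terms integrate to 0.
So ∫_{-π}^{π} f(x)^2 dx = 3^2 · π + 5^2 · π = (9 + 25)π.
Divide by 2π: (9 + 25)/2 = 17.
By Parseval, this equals Σ |c_n|^2.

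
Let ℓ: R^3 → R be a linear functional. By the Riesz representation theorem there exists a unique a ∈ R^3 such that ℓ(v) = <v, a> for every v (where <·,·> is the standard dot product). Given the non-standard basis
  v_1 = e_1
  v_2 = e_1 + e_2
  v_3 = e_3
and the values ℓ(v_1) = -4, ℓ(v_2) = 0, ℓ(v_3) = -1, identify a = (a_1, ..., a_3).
a = (-4, 4, -1)

Write a = (a_1, ..., a_3) in the standard basis. For each basis vector v_i, ℓ(v_i) = <v_i, a> is a linear equation in the a_j's. Collect the n equations into a matrix system V a = ℓ, where row i of V is v_i (expressed in the standard basis). Since V is invertible (lower-triangular with 1s on the diagonal, up to permutation), solve by back-substitution:
  V =
[[1, 0, 0],
 [1, 1, 0],
 [0, 0, 1]]
  V a = (-4, 0, -1)
Solving gives a = (-4, 4, -1).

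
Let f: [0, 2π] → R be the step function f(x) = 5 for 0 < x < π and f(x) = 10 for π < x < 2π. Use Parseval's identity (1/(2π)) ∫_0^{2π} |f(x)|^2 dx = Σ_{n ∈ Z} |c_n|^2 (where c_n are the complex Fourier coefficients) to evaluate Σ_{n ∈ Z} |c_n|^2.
Σ |c_n|^2 = 125/2

Parseval equates the L^2 energy of f (normalised by 1/(2π)) with the ℓ^2 sum of its Fourier coefficients: (1/(2π)) ∫_0^{2π} |f|^2 = Σ |c_n|^2.
Compute the left side: (1/(2π)) [∫_0^π 5^2 dx + ∫_π^{2π} 10^2 dx] = (1/(2π)) · (25π + 100π) = (25 + 100)/2 = 125/2.
So Σ_{n ∈ Z} |c_n|^2 = 125/2.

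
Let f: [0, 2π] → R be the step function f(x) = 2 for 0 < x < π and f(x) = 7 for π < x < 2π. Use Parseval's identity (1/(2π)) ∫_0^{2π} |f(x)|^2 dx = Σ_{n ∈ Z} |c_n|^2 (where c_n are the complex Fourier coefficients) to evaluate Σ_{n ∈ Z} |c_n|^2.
Σ |c_n|^2 = 53/2

Parseval equates the L^2 energy of f (normalised by 1/(2π)) with the ℓ^2 sum of its Fourier coefficients: (1/(2π)) ∫_0^{2π} |f|^2 = Σ |c_n|^2.
Compute the left side: (1/(2π)) [∫_0^π 2^2 dx + ∫_π^{2π} 7^2 dx] = (1/(2π)) · (4π + 49π) = (4 + 49)/2 = 53/2.
So Σ_{n ∈ Z} |c_n|^2 = 53/2.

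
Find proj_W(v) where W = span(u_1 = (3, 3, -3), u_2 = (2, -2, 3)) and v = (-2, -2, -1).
proj_W(v) = (-16/7, -4/7, 1/7)

Set up U = [u_1 | ... | u_2] ∈ R^(3×2). The projector onto W = col(U) is P = U (U^T U)^(-1) U^T.
Compute U^T U =
  [27, -9]
  [-9, 17],
and U^T v = (-9, -3).
Solve U^T U · c = U^T v for the coefficients: c = (-10/21, -3/7). The projection is proj_W(v) = U c.
Check: (v - proj_W(v)) · u_1 = 0  (should be 0).
Check: (v - proj_W(v)) · u_2 = 0  (should be 0).
Result: proj_W(v) = (-16/7, -4/7, 1/7).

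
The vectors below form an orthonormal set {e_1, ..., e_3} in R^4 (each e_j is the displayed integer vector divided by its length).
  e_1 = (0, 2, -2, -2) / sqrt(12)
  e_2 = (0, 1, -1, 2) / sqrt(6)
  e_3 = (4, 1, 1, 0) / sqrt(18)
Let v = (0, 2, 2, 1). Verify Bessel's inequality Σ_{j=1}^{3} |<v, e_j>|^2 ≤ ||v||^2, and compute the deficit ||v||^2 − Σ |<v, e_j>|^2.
Σ |<v, e_j>|^2 = 17/9; ||v||^2 = 9; deficit = 64/9

Write each e_j = u_j / sqrt(<u_j, u_j>) where u_j is the displayed integer vector. Then <v, e_j> = <v, u_j> / sqrt(<u_j, u_j>), so |<v, e_j>|^2 = <v, u_j>^2 / <u_j, u_j>.
Coefficients: <v, e_1> = -2/sqrt(12), <v, e_2> = 2/sqrt(6), <v, e_3> = 4/sqrt(18).
Square and sum: Σ |<v, e_j>|^2 = 17/9.
Compute ||v||^2 = v·v = 9.
Deficit = 9 − 17/9 = 64/9 ≥ 0, confirming Bessel's inequality. (The deficit equals ||v − Σ <v,e_j> e_j||^2, the squared distance from v to span{e_j}.)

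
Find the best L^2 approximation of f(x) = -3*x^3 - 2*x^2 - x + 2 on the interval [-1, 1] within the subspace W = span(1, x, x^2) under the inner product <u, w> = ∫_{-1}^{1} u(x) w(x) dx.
g(x) = -2*x^2 - 14*x/5 + 2

The best approximation g ∈ W is the orthogonal projection of f onto W. Writing g = a_0 + a_1 x + a_2 x^2, the coefficients solve the normal equations G · a = b where
  G_{ij} = <φ_i, φ_j> and b_i = <f, φ_i>, with φ_0 = 1, φ_1 = x, φ_2 = x^2.
G =
  [2, 0, 2/3]
  [0, 2/3, 0]
  [2/3, 0, 2/5],
b = (8/3, -28/15, 8/15).
Solving gives a_0 = 2, a_1 = -14/5, a_2 = -2, so
  g(x) = -2*x^2 - 14*x/5 + 2.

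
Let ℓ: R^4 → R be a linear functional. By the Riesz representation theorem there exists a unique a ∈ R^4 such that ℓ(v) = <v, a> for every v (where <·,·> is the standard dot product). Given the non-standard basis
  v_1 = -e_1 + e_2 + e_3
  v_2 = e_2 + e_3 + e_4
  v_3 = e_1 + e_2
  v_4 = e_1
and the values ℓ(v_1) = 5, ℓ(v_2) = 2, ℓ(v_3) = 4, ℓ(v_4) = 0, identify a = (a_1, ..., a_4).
a = (0, 4, 1, -3)

Write a = (a_1, ..., a_4) in the standard basis. For each basis vector v_i, ℓ(v_i) = <v_i, a> is a linear equation in the a_j's. Collect the n equations into a matrix system V a = ℓ, where row i of V is v_i (expressed in the standard basis). Since V is invertible (lower-triangular with 1s on the diagonal, up to permutation), solve by back-substitution:
  V =
[[-1, 1, 1, 0],
 [0, 1, 1, 1],
 [1, 1, 0, 0],
 [1, 0, 0, 0]]
  V a = (5, 2, 4, 0)
Solving gives a = (0, 4, 1, -3).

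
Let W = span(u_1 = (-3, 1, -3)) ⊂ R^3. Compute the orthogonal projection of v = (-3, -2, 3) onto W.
proj_W(v) = (6/19, -2/19, 6/19)

Set up U = [u_1 | ... | u_1] ∈ R^(3×1). The projector onto W = col(U) is P = U (U^T U)^(-1) U^T.
Compute U^T U =
  [19],
and U^T v = (-2).
Solve U^T U · c = U^T v for the coefficients: c = (-2/19). The projection is proj_W(v) = U c.
Check: (v - proj_W(v)) · u_1 = 0  (should be 0).
Result: proj_W(v) = (6/19, -2/19, 6/19).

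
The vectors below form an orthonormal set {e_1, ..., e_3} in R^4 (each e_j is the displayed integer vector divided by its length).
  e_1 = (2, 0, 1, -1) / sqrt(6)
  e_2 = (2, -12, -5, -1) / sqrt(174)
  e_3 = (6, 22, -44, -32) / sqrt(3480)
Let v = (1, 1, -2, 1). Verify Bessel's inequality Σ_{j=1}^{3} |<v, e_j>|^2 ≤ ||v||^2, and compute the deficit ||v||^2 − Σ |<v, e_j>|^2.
Σ |<v, e_j>|^2 = 11/5; ||v||^2 = 7; deficit = 24/5

Write each e_j = u_j / sqrt(<u_j, u_j>) where u_j is the displayed integer vector. Then <v, e_j> = <v, u_j> / sqrt(<u_j, u_j>), so |<v, e_j>|^2 = <v, u_j>^2 / <u_j, u_j>.
Coefficients: <v, e_1> = -1/sqrt(6), <v, e_2> = -1/sqrt(174), <v, e_3> = 84/sqrt(3480).
Square and sum: Σ |<v, e_j>|^2 = 11/5.
Compute ||v||^2 = v·v = 7.
Deficit = 7 − 11/5 = 24/5 ≥ 0, confirming Bessel's inequality. (The deficit equals ||v − Σ <v,e_j> e_j||^2, the squared distance from v to span{e_j}.)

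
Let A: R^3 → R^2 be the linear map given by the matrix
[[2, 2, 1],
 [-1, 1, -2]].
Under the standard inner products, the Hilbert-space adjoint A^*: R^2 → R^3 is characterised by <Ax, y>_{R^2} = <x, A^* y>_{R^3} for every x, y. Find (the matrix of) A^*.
A^* = A^T =
[[2, -1],
 [2, 1],
 [1, -2]]

For real matrices with standard dot products, the defining identity <Ax, y> = <x, A^* y> gives (Ax)^T y = x^T (A^*) y, i.e. x^T A^T y = x^T (A^*) y. Since this holds for all x, y, we must have A^* = A^T. Therefore
A^* =
[[2, -1],
 [2, 1],
 [1, -2]].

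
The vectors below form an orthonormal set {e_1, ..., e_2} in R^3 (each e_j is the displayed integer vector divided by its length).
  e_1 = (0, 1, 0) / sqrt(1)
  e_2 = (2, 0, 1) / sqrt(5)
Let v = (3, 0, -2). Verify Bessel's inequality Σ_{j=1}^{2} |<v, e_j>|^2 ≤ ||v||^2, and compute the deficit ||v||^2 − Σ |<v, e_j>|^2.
Σ |<v, e_j>|^2 = 16/5; ||v||^2 = 13; deficit = 49/5

Write each e_j = u_j / sqrt(<u_j, u_j>) where u_j is the displayed integer vector. Then <v, e_j> = <v, u_j> / sqrt(<u_j, u_j>), so |<v, e_j>|^2 = <v, u_j>^2 / <u_j, u_j>.
Coefficients: <v, e_1> = 0/sqrt(1), <v, e_2> = 4/sqrt(5).
Square and sum: Σ |<v, e_j>|^2 = 16/5.
Compute ||v||^2 = v·v = 13.
Deficit = 13 − 16/5 = 49/5 ≥ 0, confirming Bessel's inequality. (The deficit equals ||v − Σ <v,e_j> e_j||^2, the squared distance from v to span{e_j}.)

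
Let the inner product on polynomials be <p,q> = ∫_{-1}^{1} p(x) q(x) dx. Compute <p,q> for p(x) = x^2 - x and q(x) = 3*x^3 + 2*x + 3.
<p,q> = -8/15

Expand the product: p(x)·q(x) = 3*x^5 - 3*x^4 + 2*x^3 + x^2 - 3*x.
∫_{-1}^{1} of each monomial x^k gives [2/(k+1) if k even, 0 if k odd]. Integrating term-by-term (or equivalently evaluating the antiderivative F(x) = x^6/2 - 3*x^5/5 + x^4/2 + x^3/3 - 3*x^2/2 at the endpoints):
  F(1) − F(−1) = -23/30 − (-7/30) = -8/15.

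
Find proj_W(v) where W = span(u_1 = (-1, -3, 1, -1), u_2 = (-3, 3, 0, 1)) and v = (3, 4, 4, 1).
proj_W(v) = (308/179, 492/179, -200/179, 164/179)

Set up U = [u_1 | ... | u_2] ∈ R^(4×2). The projector onto W = col(U) is P = U (U^T U)^(-1) U^T.
Compute U^T U =
  [12, -7]
  [-7, 19],
and U^T v = (-12, 4).
Solve U^T U · c = U^T v for the coefficients: c = (-200/179, -36/179). The projection is proj_W(v) = U c.
Check: (v - proj_W(v)) · u_1 = 0  (should be 0).
Check: (v - proj_W(v)) · u_2 = 0  (should be 0).
Result: proj_W(v) = (308/179, 492/179, -200/179, 164/179).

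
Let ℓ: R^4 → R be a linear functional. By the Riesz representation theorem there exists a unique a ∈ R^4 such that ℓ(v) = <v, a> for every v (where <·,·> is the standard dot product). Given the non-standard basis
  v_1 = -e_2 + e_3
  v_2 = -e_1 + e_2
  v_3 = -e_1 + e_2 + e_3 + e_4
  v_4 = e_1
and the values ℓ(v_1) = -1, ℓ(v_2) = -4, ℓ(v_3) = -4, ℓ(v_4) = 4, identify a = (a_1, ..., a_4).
a = (4, 0, -1, 1)

Write a = (a_1, ..., a_4) in the standard basis. For each basis vector v_i, ℓ(v_i) = <v_i, a> is a linear equation in the a_j's. Collect the n equations into a matrix system V a = ℓ, where row i of V is v_i (expressed in the standard basis). Since V is invertible (lower-triangular with 1s on the diagonal, up to permutation), solve by back-substitution:
  V =
[[0, -1, 1, 0],
 [-1, 1, 0, 0],
 [-1, 1, 1, 1],
 [1, 0, 0, 0]]
  V a = (-1, -4, -4, 4)
Solving gives a = (4, 0, -1, 1).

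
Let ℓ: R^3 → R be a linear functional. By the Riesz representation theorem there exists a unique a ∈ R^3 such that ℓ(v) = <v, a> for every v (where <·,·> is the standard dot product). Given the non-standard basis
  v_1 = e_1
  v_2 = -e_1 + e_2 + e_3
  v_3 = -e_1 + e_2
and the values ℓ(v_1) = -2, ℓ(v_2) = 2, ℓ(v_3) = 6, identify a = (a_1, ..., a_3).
a = (-2, 4, -4)

Write a = (a_1, ..., a_3) in the standard basis. For each basis vector v_i, ℓ(v_i) = <v_i, a> is a linear equation in the a_j's. Collect the n equations into a matrix system V a = ℓ, where row i of V is v_i (expressed in the standard basis). Since V is invertible (lower-triangular with 1s on the diagonal, up to permutation), solve by back-substitution:
  V =
[[1, 0, 0],
 [-1, 1, 1],
 [-1, 1, 0]]
  V a = (-2, 2, 6)
Solving gives a = (-2, 4, -4).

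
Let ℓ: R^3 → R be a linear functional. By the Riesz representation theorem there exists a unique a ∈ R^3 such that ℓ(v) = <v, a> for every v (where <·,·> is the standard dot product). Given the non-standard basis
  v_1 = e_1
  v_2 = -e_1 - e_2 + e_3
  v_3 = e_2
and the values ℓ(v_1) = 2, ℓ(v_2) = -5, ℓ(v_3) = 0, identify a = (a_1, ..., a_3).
a = (2, 0, -3)

Write a = (a_1, ..., a_3) in the standard basis. For each basis vector v_i, ℓ(v_i) = <v_i, a> is a linear equation in the a_j's. Collect the n equations into a matrix system V a = ℓ, where row i of V is v_i (expressed in the standard basis). Since V is invertible (lower-triangular with 1s on the diagonal, up to permutation), solve by back-substitution:
  V =
[[1, 0, 0],
 [-1, -1, 1],
 [0, 1, 0]]
  V a = (2, -5, 0)
Solving gives a = (2, 0, -3).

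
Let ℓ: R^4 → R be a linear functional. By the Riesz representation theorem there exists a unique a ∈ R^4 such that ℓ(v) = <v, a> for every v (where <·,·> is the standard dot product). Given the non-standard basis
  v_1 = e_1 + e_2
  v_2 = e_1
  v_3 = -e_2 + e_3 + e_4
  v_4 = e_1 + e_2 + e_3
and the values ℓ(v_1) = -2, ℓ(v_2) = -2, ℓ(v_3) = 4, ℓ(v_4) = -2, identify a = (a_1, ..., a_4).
a = (-2, 0, 0, 4)

Write a = (a_1, ..., a_4) in the standard basis. For each basis vector v_i, ℓ(v_i) = <v_i, a> is a linear equation in the a_j's. Collect the n equations into a matrix system V a = ℓ, where row i of V is v_i (expressed in the standard basis). Since V is invertible (lower-triangular with 1s on the diagonal, up to permutation), solve by back-substitution:
  V =
[[1, 1, 0, 0],
 [1, 0, 0, 0],
 [0, -1, 1, 1],
 [1, 1, 1, 0]]
  V a = (-2, -2, 4, -2)
Solving gives a = (-2, 0, 0, 4).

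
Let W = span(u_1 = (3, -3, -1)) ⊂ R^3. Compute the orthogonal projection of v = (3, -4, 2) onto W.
proj_W(v) = (3, -3, -1)

Set up U = [u_1 | ... | u_1] ∈ R^(3×1). The projector onto W = col(U) is P = U (U^T U)^(-1) U^T.
Compute U^T U =
  [19],
and U^T v = (19).
Solve U^T U · c = U^T v for the coefficients: c = (1). The projection is proj_W(v) = U c.
Check: (v - proj_W(v)) · u_1 = 0  (should be 0).
Result: proj_W(v) = (3, -3, -1).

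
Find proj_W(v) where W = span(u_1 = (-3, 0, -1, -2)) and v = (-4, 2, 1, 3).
proj_W(v) = (-15/14, 0, -5/14, -5/7)

Set up U = [u_1 | ... | u_1] ∈ R^(4×1). The projector onto W = col(U) is P = U (U^T U)^(-1) U^T.
Compute U^T U =
  [14],
and U^T v = (5).
Solve U^T U · c = U^T v for the coefficients: c = (5/14). The projection is proj_W(v) = U c.
Check: (v - proj_W(v)) · u_1 = 0  (should be 0).
Result: proj_W(v) = (-15/14, 0, -5/14, -5/7).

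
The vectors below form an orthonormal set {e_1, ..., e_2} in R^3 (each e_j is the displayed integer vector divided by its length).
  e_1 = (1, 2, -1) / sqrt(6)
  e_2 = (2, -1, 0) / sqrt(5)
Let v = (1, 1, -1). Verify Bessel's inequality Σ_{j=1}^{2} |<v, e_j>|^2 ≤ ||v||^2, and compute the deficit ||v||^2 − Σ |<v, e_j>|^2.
Σ |<v, e_j>|^2 = 43/15; ||v||^2 = 3; deficit = 2/15

Write each e_j = u_j / sqrt(<u_j, u_j>) where u_j is the displayed integer vector. Then <v, e_j> = <v, u_j> / sqrt(<u_j, u_j>), so |<v, e_j>|^2 = <v, u_j>^2 / <u_j, u_j>.
Coefficients: <v, e_1> = 4/sqrt(6), <v, e_2> = 1/sqrt(5).
Square and sum: Σ |<v, e_j>|^2 = 43/15.
Compute ||v||^2 = v·v = 3.
Deficit = 3 − 43/15 = 2/15 ≥ 0, confirming Bessel's inequality. (The deficit equals ||v − Σ <v,e_j> e_j||^2, the squared distance from v to span{e_j}.)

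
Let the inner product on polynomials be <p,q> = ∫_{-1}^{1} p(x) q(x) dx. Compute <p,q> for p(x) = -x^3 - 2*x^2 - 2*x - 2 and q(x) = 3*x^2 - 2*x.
<p,q> = -44/15

Expand the product: p(x)·q(x) = -3*x^5 - 4*x^4 - 2*x^3 - 2*x^2 + 4*x.
∫_{-1}^{1} of each monomial x^k gives [2/(k+1) if k even, 0 if k odd]. Integrating term-by-term (or equivalently evaluating the antiderivative F(x) = -x^6/2 - 4*x^5/5 - x^4/2 - 2*x^3/3 + 2*x^2 at the endpoints):
  F(1) − F(−1) = -7/15 − (37/15) = -44/15.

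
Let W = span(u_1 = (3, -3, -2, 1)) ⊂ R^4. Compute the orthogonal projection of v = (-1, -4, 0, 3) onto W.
proj_W(v) = (36/23, -36/23, -24/23, 12/23)

Set up U = [u_1 | ... | u_1] ∈ R^(4×1). The projector onto W = col(U) is P = U (U^T U)^(-1) U^T.
Compute U^T U =
  [23],
and U^T v = (12).
Solve U^T U · c = U^T v for the coefficients: c = (12/23). The projection is proj_W(v) = U c.
Check: (v - proj_W(v)) · u_1 = 0  (should be 0).
Result: proj_W(v) = (36/23, -36/23, -24/23, 12/23).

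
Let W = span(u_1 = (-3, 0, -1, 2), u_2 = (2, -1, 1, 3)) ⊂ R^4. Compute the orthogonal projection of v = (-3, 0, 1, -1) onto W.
proj_W(v) = (-458/209, 106/209, -188/209, -14/19)

Set up U = [u_1 | ... | u_2] ∈ R^(4×2). The projector onto W = col(U) is P = U (U^T U)^(-1) U^T.
Compute U^T U =
  [14, -1]
  [-1, 15],
and U^T v = (6, -8).
Solve U^T U · c = U^T v for the coefficients: c = (82/209, -106/209). The projection is proj_W(v) = U c.
Check: (v - proj_W(v)) · u_1 = 0  (should be 0).
Check: (v - proj_W(v)) · u_2 = 0  (should be 0).
Result: proj_W(v) = (-458/209, 106/209, -188/209, -14/19).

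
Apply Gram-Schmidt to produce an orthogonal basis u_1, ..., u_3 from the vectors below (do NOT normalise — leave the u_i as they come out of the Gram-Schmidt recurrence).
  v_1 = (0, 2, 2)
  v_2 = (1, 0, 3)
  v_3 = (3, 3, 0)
Orthogonal basis:
  u_1 = (0, 2, 2)
  u_2 = (1, -3/2, 3/2)
  u_3 = (36/11, 12/11, -12/11)

Apply the Gram-Schmidt recurrence
  u_1 = v_1
  u_i = v_i − Σ_{j<i} ((v_i · u_j) / (u_j · u_j)) · u_j.

Step by step this gives:
  u_1 = (0, 2, 2)
  u_2 = (1, -3/2, 3/2)
  u_3 = (36/11, 12/11, -12/11)

Orthogonality check:
  u_2 · u_1 = 0 (should be 0)
  u_3 · u_1 = 0 (should be 0)
  u_3 · u_2 = 0 (should be 0)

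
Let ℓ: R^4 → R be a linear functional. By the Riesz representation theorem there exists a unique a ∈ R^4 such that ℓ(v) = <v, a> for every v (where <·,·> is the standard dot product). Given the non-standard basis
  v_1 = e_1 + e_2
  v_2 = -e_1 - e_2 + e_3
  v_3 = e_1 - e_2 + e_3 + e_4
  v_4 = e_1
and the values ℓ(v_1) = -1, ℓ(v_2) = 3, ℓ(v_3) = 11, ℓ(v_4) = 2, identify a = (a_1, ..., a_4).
a = (2, -3, 2, 4)

Write a = (a_1, ..., a_4) in the standard basis. For each basis vector v_i, ℓ(v_i) = <v_i, a> is a linear equation in the a_j's. Collect the n equations into a matrix system V a = ℓ, where row i of V is v_i (expressed in the standard basis). Since V is invertible (lower-triangular with 1s on the diagonal, up to permutation), solve by back-substitution:
  V =
[[1, 1, 0, 0],
 [-1, -1, 1, 0],
 [1, -1, 1, 1],
 [1, 0, 0, 0]]
  V a = (-1, 3, 11, 2)
Solving gives a = (2, -3, 2, 4).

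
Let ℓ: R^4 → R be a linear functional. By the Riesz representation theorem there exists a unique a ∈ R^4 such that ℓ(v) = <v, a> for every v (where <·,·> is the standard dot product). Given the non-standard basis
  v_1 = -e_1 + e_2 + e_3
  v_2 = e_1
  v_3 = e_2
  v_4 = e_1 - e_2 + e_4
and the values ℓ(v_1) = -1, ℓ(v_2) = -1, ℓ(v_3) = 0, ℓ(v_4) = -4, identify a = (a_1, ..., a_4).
a = (-1, 0, -2, -3)

Write a = (a_1, ..., a_4) in the standard basis. For each basis vector v_i, ℓ(v_i) = <v_i, a> is a linear equation in the a_j's. Collect the n equations into a matrix system V a = ℓ, where row i of V is v_i (expressed in the standard basis). Since V is invertible (lower-triangular with 1s on the diagonal, up to permutation), solve by back-substitution:
  V =
[[-1, 1, 1, 0],
 [1, 0, 0, 0],
 [0, 1, 0, 0],
 [1, -1, 0, 1]]
  V a = (-1, -1, 0, -4)
Solving gives a = (-1, 0, -2, -3).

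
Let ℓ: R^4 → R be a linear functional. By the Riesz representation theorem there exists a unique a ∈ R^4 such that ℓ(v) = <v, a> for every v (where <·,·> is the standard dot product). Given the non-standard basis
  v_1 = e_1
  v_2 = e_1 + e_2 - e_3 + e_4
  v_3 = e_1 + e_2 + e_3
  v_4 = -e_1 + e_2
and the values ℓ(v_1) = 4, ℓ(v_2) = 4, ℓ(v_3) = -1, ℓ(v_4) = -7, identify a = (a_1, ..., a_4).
a = (4, -3, -2, 1)

Write a = (a_1, ..., a_4) in the standard basis. For each basis vector v_i, ℓ(v_i) = <v_i, a> is a linear equation in the a_j's. Collect the n equations into a matrix system V a = ℓ, where row i of V is v_i (expressed in the standard basis). Since V is invertible (lower-triangular with 1s on the diagonal, up to permutation), solve by back-substitution:
  V =
[[1, 0, 0, 0],
 [1, 1, -1, 1],
 [1, 1, 1, 0],
 [-1, 1, 0, 0]]
  V a = (4, 4, -1, -7)
Solving gives a = (4, -3, -2, 1).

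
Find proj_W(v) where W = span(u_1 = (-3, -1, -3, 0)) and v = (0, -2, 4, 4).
proj_W(v) = (30/19, 10/19, 30/19, 0)

Set up U = [u_1 | ... | u_1] ∈ R^(4×1). The projector onto W = col(U) is P = U (U^T U)^(-1) U^T.
Compute U^T U =
  [19],
and U^T v = (-10).
Solve U^T U · c = U^T v for the coefficients: c = (-10/19). The projection is proj_W(v) = U c.
Check: (v - proj_W(v)) · u_1 = 0  (should be 0).
Result: proj_W(v) = (30/19, 10/19, 30/19, 0).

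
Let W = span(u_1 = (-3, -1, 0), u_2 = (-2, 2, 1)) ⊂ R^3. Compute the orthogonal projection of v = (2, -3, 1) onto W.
proj_W(v) = (129/74, -165/74, -39/37)

Set up U = [u_1 | ... | u_2] ∈ R^(3×2). The projector onto W = col(U) is P = U (U^T U)^(-1) U^T.
Compute U^T U =
  [10, 4]
  [4, 9],
and U^T v = (-3, -9).
Solve U^T U · c = U^T v for the coefficients: c = (9/74, -39/37). The projection is proj_W(v) = U c.
Check: (v - proj_W(v)) · u_1 = 0  (should be 0).
Check: (v - proj_W(v)) · u_2 = 0  (should be 0).
Result: proj_W(v) = (129/74, -165/74, -39/37).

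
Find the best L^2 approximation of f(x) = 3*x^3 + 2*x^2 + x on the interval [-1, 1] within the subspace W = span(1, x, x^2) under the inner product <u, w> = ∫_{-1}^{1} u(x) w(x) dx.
g(x) = 2*x^2 + 14*x/5

The best approximation g ∈ W is the orthogonal projection of f onto W. Writing g = a_0 + a_1 x + a_2 x^2, the coefficients solve the normal equations G · a = b where
  G_{ij} = <φ_i, φ_j> and b_i = <f, φ_i>, with φ_0 = 1, φ_1 = x, φ_2 = x^2.
G =
  [2, 0, 2/3]
  [0, 2/3, 0]
  [2/3, 0, 2/5],
b = (4/3, 28/15, 4/5).
Solving gives a_0 = 0, a_1 = 14/5, a_2 = 2, so
  g(x) = 2*x^2 + 14*x/5.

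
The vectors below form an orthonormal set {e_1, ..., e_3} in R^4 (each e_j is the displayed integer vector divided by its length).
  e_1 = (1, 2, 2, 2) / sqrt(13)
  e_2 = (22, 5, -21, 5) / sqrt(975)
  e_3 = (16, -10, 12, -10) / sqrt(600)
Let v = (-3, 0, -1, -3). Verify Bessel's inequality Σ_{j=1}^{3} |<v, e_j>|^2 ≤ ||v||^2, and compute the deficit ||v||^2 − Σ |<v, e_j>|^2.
Σ |<v, e_j>|^2 = 29/2; ||v||^2 = 19; deficit = 9/2

Write each e_j = u_j / sqrt(<u_j, u_j>) where u_j is the displayed integer vector. Then <v, e_j> = <v, u_j> / sqrt(<u_j, u_j>), so |<v, e_j>|^2 = <v, u_j>^2 / <u_j, u_j>.
Coefficients: <v, e_1> = -11/sqrt(13), <v, e_2> = -60/sqrt(975), <v, e_3> = -30/sqrt(600).
Square and sum: Σ |<v, e_j>|^2 = 29/2.
Compute ||v||^2 = v·v = 19.
Deficit = 19 − 29/2 = 9/2 ≥ 0, confirming Bessel's inequality. (The deficit equals ||v − Σ <v,e_j> e_j||^2, the squared distance from v to span{e_j}.)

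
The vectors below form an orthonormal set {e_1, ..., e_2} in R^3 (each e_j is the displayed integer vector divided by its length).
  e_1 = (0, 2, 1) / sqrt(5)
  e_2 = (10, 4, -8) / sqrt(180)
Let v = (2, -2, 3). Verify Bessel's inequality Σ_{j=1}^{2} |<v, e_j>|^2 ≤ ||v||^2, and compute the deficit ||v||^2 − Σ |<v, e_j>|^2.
Σ |<v, e_j>|^2 = 1; ||v||^2 = 17; deficit = 16

Write each e_j = u_j / sqrt(<u_j, u_j>) where u_j is the displayed integer vector. Then <v, e_j> = <v, u_j> / sqrt(<u_j, u_j>), so |<v, e_j>|^2 = <v, u_j>^2 / <u_j, u_j>.
Coefficients: <v, e_1> = -1/sqrt(5), <v, e_2> = -12/sqrt(180).
Square and sum: Σ |<v, e_j>|^2 = 1.
Compute ||v||^2 = v·v = 17.
Deficit = 17 − 1 = 16 ≥ 0, confirming Bessel's inequality. (The deficit equals ||v − Σ <v,e_j> e_j||^2, the squared distance from v to span{e_j}.)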